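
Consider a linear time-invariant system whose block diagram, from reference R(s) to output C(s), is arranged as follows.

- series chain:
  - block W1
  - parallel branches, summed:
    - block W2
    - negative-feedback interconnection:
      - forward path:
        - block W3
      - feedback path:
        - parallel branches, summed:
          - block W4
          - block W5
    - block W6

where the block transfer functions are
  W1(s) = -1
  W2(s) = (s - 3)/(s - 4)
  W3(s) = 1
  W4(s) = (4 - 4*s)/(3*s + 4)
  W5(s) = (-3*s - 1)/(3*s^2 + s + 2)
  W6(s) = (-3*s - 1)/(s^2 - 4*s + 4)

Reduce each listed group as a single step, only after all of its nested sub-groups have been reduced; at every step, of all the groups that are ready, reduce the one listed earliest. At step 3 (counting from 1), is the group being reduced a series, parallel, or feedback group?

Answer: parallel

Working:
Step 1. sum the parallel branches W4, W5
Step 2. reduce the feedback loop with forward W3 and return (W4+W5)
Step 3. add W2, [W3/(1+W3*(W4+W5))], W6 (parallel)
Step 4. series reduction of W1, (W2+[W3/(1+W3*(W4+W5))]+W6)
Step 3: parallel.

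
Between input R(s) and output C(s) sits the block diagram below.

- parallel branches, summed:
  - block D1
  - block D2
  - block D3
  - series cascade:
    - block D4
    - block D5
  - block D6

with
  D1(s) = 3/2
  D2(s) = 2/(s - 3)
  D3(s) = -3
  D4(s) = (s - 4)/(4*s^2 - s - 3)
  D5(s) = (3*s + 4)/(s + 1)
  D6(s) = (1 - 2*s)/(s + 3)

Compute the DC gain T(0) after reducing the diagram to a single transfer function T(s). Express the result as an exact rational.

The answer is 7/2.

Reasoning:
Step 1. multiply D4, D5 (series) = (3*s^2 - 8*s - 16)/(4*s^3 + 3*s^2 - 4*s - 3)
Step 2. sum the parallel branches D1, D2, D3, (D4*D5), D6 = (-28*s^5 + 57*s^4 + 198*s^3 - 38*s^2 - 42*s + 189)/(8*s^5 + 6*s^4 - 80*s^3 - 60*s^2 + 72*s + 54)
That last expression is T(s); at s = 0 only the constant terms survive, so T(0) = 189/54 = 7/2.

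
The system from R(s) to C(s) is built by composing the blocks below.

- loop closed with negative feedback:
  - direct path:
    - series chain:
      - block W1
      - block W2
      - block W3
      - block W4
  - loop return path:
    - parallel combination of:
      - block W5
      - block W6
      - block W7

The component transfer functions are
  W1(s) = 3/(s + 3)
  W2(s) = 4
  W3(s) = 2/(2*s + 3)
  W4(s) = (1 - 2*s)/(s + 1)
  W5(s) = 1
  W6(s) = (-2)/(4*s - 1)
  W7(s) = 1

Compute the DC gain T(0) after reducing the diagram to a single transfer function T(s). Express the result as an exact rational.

First reduce the diagram to T(s).

(1) reduce the series chain W1, W2, W3, W4 = (24 - 48*s)/(2*s^3 + 11*s^2 + 18*s + 9)
(2) reduce the parallel group W5, W6, W7 = (8*s - 4)/(4*s - 1)
(3) reduce the feedback loop with forward (W1*W2*W3*W4) and return (W5+W6+W7) = (-192*s^2 + 144*s - 24)/(8*s^4 + 42*s^3 - 323*s^2 + 402*s - 105)
That last expression is T(s); at s = 0 only the constant terms survive, so T(0) = -24/(-105) = 8/35.

Answer: 8/35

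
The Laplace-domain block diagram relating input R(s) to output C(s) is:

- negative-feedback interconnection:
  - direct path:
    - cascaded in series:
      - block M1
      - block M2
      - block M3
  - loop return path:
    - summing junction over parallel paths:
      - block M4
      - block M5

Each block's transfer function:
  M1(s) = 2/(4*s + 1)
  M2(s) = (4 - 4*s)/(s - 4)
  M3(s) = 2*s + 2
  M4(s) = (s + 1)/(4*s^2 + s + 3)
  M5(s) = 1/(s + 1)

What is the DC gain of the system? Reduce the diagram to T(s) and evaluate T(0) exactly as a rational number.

Step 1 - cascade M1, M2, M3; result (16 - 16*s^2)/(4*s^2 - 15*s - 4)
Step 2 - reduce the parallel group M4, M5; result (5*s^2 + 3*s + 4)/(4*s^3 + 5*s^2 + 4*s + 3)
Step 3 - close the feedback loop around (M1*M2*M3), (M4+M5); result (-64*s^4 - 16*s^3 + 16*s^2 + 16*s + 48)/(16*s^4 - 136*s^3 + 13*s^2 - 65*s + 52)
The step-3 result is T(s). Setting s = 0: T(0) = 48/52 = 12/13.

Final answer: 12/13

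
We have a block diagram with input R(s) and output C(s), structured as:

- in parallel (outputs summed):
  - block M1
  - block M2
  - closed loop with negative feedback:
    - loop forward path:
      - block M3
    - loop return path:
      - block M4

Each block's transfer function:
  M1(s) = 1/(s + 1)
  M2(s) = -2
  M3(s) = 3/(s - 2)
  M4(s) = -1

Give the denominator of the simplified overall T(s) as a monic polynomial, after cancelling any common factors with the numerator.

Step 1 - close the feedback loop around M3, M4: 3/(s - 5)
Step 2 - sum the parallel branches M1, M2, [M3/(1+M3*M4)]: (-2*s^2 + 12*s + 8)/(s^2 - 4*s - 5)
Step 2 gives the fully reduced T(s), with no common factor left to cancel. The denominator is already monic (leading coefficient 1).

Therefore the answer is s^2 - 4*s - 5.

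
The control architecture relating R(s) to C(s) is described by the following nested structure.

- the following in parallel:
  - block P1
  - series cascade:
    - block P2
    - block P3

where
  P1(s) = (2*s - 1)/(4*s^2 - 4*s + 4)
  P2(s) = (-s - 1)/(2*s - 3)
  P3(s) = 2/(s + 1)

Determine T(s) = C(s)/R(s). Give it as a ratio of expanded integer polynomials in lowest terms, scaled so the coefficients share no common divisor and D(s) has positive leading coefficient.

The answer is (-4*s^2 - 5)/(8*s^3 - 20*s^2 + 20*s - 12).

Reasoning:
Step 1. series reduction of P2, P3 = (-2)/(2*s - 3)
Step 2. reduce the parallel group P1, (P2*P3), giving the overall T(s)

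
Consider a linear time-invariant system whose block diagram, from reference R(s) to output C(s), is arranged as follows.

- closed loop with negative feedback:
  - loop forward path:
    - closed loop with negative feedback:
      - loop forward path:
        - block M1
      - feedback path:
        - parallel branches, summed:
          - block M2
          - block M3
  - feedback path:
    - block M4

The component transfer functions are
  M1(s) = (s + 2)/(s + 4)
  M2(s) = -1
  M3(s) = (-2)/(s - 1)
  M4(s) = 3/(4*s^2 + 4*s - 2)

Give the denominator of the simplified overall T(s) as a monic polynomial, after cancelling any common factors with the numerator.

Step 1 - reduce the parallel group M2, M3; result (-s - 1)/(s - 1)
Step 2 - feedback reduction of M1, (M2+M3); result -s^2/6 - s/6 + 1/3
Step 3 - collapse the loop ([M1/(1+M1*(M2+M3))] forward, M4 return); result (-4*s^4 - 8*s^3 + 6*s^2 + 10*s - 4)/(21*s^2 + 21*s - 6)
Step 3 gives the fully reduced T(s), with no common factor left to cancel. The denominator's leading coefficient is 21, so divide each of its coefficients by 21 to get the monic form.

Hence the answer: s^2 + s - 2/7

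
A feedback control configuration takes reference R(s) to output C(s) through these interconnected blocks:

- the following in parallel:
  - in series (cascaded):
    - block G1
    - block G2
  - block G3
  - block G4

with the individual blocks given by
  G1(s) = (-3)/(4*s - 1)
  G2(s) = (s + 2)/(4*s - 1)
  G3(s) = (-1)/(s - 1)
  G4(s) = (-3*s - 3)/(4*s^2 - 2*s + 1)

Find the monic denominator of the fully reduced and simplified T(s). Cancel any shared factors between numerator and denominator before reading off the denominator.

Reducing step by step:

Step 1. series reduction of G1, G2; result (-3*s - 6)/(16*s^2 - 8*s + 1)
Step 2. add (G1*G2), G3, G4 (parallel); result (-124*s^4 + 82*s^3 + 36*s^2 - 29*s + 8)/(64*s^5 - 128*s^4 + 100*s^3 - 46*s^2 + 11*s - 1)
The result of step 2 is T(s) in lowest terms. Its denominator has leading coefficient 64; dividing the denominator through by 64 makes it monic.

Answer: s^5 - 2*s^4 + 25*s^3/16 - 23*s^2/32 + 11*s/64 - 1/64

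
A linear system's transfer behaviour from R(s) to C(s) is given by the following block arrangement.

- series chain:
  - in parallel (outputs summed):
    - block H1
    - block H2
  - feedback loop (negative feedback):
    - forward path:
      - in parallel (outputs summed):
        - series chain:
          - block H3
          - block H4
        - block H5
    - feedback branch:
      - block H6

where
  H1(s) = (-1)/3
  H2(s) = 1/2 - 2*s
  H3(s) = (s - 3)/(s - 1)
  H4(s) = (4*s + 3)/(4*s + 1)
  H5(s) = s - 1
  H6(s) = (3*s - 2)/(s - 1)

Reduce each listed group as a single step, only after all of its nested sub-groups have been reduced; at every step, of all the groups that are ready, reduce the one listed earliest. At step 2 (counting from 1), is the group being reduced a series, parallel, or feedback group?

Reducing step by step:

(1) reduce the parallel group H1, H2
(2) combine H3, H4 in series
(3) parallel reduction of (H3*H4), H5
(4) reduce the feedback loop with forward ((H3*H4)+H5) and return H6
(5) series reduction of (H1+H2), [((H3*H4)+H5)/(1+((H3*H4)+H5)*H6)]
Step 2: series.

Answer: series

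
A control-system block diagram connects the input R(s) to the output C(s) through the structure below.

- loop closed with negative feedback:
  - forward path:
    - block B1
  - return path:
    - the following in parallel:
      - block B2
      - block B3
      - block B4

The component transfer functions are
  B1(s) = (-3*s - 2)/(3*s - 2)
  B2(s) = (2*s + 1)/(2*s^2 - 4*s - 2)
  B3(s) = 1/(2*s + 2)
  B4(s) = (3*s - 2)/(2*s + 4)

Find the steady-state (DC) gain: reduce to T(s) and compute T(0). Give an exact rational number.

First reduce the diagram to T(s).

[1] add B2, B3, B4 (parallel): (3*s^4 - 2*s^3 + 5*s + 2)/(2*s^4 + 2*s^3 - 10*s^2 - 14*s - 4)
[2] reduce the feedback loop with forward B1 and return (B2+B3+B4): (6*s^5 + 10*s^4 - 26*s^3 - 62*s^2 - 40*s - 8)/(3*s^5 - 2*s^4 + 30*s^3 + 37*s^2 - 4)
The step-2 result is T(s). Setting s = 0: T(0) = -8/(-4) = 2.

Answer: 2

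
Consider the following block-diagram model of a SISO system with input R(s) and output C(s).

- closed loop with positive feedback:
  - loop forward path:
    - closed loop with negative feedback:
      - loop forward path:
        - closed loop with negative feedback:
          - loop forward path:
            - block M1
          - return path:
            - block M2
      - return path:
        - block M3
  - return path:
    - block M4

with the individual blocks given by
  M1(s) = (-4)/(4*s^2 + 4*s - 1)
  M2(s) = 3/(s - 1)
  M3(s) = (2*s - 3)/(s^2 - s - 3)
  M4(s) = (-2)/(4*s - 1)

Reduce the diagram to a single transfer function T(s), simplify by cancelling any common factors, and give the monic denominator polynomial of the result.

First reduce the diagram to T(s).

Step 1 - feedback reduction of M1, M2: (4 - 4*s)/(4*s^3 - 5*s - 11)
Step 2 - apply the feedback formula to [M1/(1+M1*M2)], M3: (-4*s^3 + 8*s^2 + 8*s - 12)/(4*s^5 - 4*s^4 - 17*s^3 - 14*s^2 + 46*s + 21)
Step 3 - reduce the feedback loop with forward [[M1/(1+M1*M2)]/(1+[M1/(1+M1*M2)]*M3)] and return M4: (-16*s^4 + 36*s^3 + 24*s^2 - 56*s + 12)/(16*s^6 - 20*s^5 - 64*s^4 - 47*s^3 + 214*s^2 + 54*s - 45)
The result of step 3 is T(s) in lowest terms. Its denominator has leading coefficient 16; dividing the denominator through by 16 makes it monic.

Answer: s^6 - 5*s^5/4 - 4*s^4 - 47*s^3/16 + 107*s^2/8 + 27*s/8 - 45/16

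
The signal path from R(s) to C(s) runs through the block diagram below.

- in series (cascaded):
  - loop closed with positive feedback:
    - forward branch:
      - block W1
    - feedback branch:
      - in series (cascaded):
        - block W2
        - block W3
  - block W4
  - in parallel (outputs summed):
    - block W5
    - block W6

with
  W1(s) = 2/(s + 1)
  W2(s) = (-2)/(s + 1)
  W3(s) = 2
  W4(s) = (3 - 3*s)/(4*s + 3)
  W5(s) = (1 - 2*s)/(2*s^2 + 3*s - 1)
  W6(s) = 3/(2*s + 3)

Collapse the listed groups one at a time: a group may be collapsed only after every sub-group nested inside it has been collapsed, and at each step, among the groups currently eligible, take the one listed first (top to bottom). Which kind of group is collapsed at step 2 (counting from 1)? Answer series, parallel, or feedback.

[1] combine W2, W3 in series
[2] apply the feedback formula to W1, (W2*W3)
[3] parallel reduction of W5, W6
[4] series reduction of [W1/(1-W1*(W2*W3))], W4, (W5+W6)
Step 2: feedback.

Therefore the answer is feedback.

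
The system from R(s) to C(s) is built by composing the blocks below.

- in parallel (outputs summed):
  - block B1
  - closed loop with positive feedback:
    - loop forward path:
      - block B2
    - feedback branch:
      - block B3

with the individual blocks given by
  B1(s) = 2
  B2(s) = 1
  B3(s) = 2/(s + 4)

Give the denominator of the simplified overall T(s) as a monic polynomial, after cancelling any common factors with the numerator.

[1] close the feedback loop around B2, B3 gives (s + 4)/(s + 2)
[2] add B1, [B2/(1-B2*B3)] (parallel) gives (3*s + 8)/(s + 2)
T(s) is the step-2 result (common factors already cancelled). Leading coefficient of the denominator: 1, so no rescaling is needed.

Therefore the answer is s + 2.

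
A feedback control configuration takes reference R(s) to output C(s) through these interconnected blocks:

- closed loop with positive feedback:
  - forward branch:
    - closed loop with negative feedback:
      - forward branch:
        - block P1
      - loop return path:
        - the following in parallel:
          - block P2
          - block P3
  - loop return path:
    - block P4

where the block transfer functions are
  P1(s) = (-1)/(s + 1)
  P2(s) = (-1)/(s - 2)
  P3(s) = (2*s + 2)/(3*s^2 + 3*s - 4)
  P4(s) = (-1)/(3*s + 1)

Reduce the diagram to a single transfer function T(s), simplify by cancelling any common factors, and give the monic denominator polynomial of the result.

Reducing step by step:

Step 1 - reduce the parallel group P2, P3 gives (-s^2 - 5*s)/(3*s^3 - 3*s^2 - 10*s + 8)
Step 2 - close the feedback loop around P1, (P2+P3) gives (-3*s^3 + 3*s^2 + 10*s - 8)/(3*s^4 - 12*s^2 + 3*s + 8)
Step 3 - collapse the loop ([P1/(1+P1*(P2+P3))] forward, P4 return) gives (-9*s^4 + 6*s^3 + 33*s^2 - 14*s - 8)/(9*s^5 + 3*s^4 - 39*s^3 + 37*s)
Step 3 gives the fully reduced T(s), with no common factor left to cancel. The denominator's leading coefficient is 9, so divide each of its coefficients by 9 to get the monic form.

Answer: s^5 + s^4/3 - 13*s^3/3 + 37*s/9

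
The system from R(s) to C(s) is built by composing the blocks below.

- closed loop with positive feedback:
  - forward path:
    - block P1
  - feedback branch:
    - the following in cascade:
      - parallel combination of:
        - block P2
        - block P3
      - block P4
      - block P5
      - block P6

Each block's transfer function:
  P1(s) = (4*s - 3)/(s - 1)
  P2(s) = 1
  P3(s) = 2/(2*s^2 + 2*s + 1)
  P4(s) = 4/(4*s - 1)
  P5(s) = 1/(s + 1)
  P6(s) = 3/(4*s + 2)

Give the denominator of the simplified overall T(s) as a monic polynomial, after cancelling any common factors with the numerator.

Step 1: reduce the parallel group P2, P3 gives (2*s^2 + 2*s + 3)/(2*s^2 + 2*s + 1)
Step 2: multiply (P2+P3), P4, P5, P6 (series) gives (12*s^2 + 12*s + 18)/(16*s^5 + 36*s^4 + 30*s^3 + 10*s^2 - s - 1)
Step 3: reduce the feedback loop with forward P1 and return ((P2+P3)*P4*P5*P6) gives (64*s^6 + 96*s^5 + 12*s^4 - 50*s^3 - 34*s^2 - s + 3)/(16*s^6 + 20*s^5 - 6*s^4 - 68*s^3 - 23*s^2 - 36*s + 55)
The result of step 3 is T(s) in lowest terms. Its denominator has leading coefficient 16; dividing the denominator through by 16 makes it monic.

Hence the answer: s^6 + 5*s^5/4 - 3*s^4/8 - 17*s^3/4 - 23*s^2/16 - 9*s/4 + 55/16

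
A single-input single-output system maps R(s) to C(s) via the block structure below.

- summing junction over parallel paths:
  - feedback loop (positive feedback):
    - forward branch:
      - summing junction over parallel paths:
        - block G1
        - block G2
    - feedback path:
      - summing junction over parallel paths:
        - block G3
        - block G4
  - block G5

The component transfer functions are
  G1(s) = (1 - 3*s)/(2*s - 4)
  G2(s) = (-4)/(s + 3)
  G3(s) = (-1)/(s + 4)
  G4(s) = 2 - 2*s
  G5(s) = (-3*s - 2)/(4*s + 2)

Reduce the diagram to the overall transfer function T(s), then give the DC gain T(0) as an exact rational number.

First reduce the diagram to T(s).

(1) combine G1, G2 in parallel; result (-3*s^2 - 16*s + 19)/(2*s^2 + 2*s - 12)
(2) add G3, G4 (parallel); result (-2*s^2 - 6*s + 7)/(s + 4)
(3) feedback reduction of (G1+G2), (G3+G4); result (3*s^3 + 28*s^2 + 45*s - 76)/(6*s^4 + 48*s^3 + 27*s^2 - 222*s + 181)
(4) reduce the parallel group [(G1+G2)/(1-(G1+G2)*(G3+G4))], G5; result (-18*s^5 - 144*s^4 - 59*s^3 + 848*s^2 - 313*s - 514)/(24*s^5 + 204*s^4 + 204*s^3 - 834*s^2 + 280*s + 362)
The step-4 result is T(s). Setting s = 0: T(0) = -514/362 = -257/181.

Answer: -257/181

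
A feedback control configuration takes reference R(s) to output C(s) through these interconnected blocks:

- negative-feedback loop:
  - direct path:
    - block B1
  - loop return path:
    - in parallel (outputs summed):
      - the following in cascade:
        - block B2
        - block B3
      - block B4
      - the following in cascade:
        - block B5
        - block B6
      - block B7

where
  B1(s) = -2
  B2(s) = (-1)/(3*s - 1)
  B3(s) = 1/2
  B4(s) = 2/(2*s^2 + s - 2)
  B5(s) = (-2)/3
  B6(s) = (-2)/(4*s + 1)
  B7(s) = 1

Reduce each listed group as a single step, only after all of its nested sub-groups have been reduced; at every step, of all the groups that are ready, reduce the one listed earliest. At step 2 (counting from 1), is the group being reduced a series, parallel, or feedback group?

Reducing step by step:

Step 1 - reduce the series chain B2, B3
Step 2 - reduce the series chain B5, B6
Step 3 - sum the parallel branches (B2*B3), B4, (B5*B6), B7
Step 4 - close the feedback loop around B1, ((B2*B3)+B4+(B5*B6)+B7)
Step 2 collapses a series group.

Answer: series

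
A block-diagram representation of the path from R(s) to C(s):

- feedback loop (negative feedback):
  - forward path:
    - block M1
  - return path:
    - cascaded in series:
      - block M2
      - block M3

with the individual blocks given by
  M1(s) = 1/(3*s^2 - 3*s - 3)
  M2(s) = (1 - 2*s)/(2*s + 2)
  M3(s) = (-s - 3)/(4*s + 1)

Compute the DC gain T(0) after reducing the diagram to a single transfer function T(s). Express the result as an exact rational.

Answer: -2/9

Working:
Step 1 - multiply M2, M3 (series) gives (2*s^2 + 5*s - 3)/(8*s^2 + 10*s + 2)
Step 2 - apply the feedback formula to M1, (M2*M3) gives (8*s^2 + 10*s + 2)/(24*s^4 + 6*s^3 - 46*s^2 - 31*s - 9)
The step-2 result is T(s). Setting s = 0: T(0) = 2/(-9) = -2/9.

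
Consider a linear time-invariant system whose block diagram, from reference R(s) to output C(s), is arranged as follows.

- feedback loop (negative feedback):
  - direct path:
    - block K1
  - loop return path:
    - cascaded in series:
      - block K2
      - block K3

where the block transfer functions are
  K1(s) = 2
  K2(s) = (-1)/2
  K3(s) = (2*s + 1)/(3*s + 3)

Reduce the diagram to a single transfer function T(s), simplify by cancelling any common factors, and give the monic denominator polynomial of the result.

Step 1. series reduction of K2, K3; result (-2*s - 1)/(6*s + 6)
Step 2. close the feedback loop around K1, (K2*K3); result (6*s + 6)/(s + 2)
Step 2 gives the fully reduced T(s), with no common factor left to cancel. The denominator is already monic (leading coefficient 1).

Answer: s + 2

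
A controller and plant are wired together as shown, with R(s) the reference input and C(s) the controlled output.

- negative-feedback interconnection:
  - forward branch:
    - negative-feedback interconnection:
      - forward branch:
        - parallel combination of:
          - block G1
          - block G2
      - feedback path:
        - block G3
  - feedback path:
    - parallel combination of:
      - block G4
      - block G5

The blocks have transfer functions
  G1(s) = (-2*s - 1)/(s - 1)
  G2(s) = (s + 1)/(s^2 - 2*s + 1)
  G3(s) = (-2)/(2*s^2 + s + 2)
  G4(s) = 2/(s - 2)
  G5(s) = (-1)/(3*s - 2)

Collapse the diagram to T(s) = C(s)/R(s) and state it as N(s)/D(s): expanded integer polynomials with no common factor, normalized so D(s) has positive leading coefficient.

The answer is (-12*s^6 + 38*s^5 - 26*s^4 + 10*s^3 - 28*s^2 - 8*s + 16)/(6*s^6 - 45*s^5 + 68*s^4 - 75*s^3 + 100*s^2 - 4*s - 16).

Reasoning:
Step 1: add G1, G2 (parallel) -> (-2*s^2 + 2*s + 2)/(s^2 - 2*s + 1)
Step 2: apply the feedback formula to (G1+G2), G3 -> (-4*s^4 + 2*s^3 + 2*s^2 + 6*s + 4)/(2*s^4 - 3*s^3 + 6*s^2 - 7*s - 2)
Step 3: parallel reduction of G4, G5 -> (5*s - 2)/(3*s^2 - 8*s + 4)
Step 4: close the feedback loop around [(G1+G2)/(1+(G1+G2)*G3)], (G4+G5), which is the overall transfer function T(s) = C(s)/R(s) in lowest terms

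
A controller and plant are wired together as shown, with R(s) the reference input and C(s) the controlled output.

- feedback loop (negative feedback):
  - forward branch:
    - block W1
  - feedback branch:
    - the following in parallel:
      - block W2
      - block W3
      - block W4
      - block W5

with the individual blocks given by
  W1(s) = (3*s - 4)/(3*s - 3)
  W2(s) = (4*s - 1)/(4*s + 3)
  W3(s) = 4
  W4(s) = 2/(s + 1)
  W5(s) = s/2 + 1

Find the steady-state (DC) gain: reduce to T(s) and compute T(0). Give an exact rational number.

Answer: 12/89

Working:
[1] combine W2, W3, W4, W5 in parallel, giving (4*s^3 + 55*s^2 + 95*s + 40)/(8*s^2 + 14*s + 6)
[2] close the feedback loop around W1, (W2+W3+W4+W5), giving (24*s^3 + 10*s^2 - 38*s - 24)/(12*s^4 + 173*s^3 + 83*s^2 - 284*s - 178)
That last expression is T(s); at s = 0 only the constant terms survive, so T(0) = -24/(-178) = 12/89.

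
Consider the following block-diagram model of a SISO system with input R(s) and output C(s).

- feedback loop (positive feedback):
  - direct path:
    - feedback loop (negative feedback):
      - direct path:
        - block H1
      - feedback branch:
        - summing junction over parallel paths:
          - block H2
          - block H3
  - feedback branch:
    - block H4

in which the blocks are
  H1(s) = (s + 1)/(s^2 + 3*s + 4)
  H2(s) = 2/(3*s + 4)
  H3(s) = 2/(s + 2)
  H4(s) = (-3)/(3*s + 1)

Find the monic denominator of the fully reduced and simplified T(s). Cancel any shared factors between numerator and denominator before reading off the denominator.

First reduce the diagram to T(s).

(1) combine H2, H3 in parallel gives (8*s + 12)/(3*s^2 + 10*s + 8)
(2) close the feedback loop around H1, (H2+H3) gives (3*s^3 + 13*s^2 + 18*s + 8)/(3*s^4 + 19*s^3 + 58*s^2 + 84*s + 44)
(3) reduce the feedback loop with forward [H1/(1+H1*(H2+H3))] and return H4 gives (9*s^4 + 42*s^3 + 67*s^2 + 42*s + 8)/(9*s^5 + 60*s^4 + 202*s^3 + 349*s^2 + 270*s + 68)
No further cancellation is possible in the step-3 result, so that is T(s). Its denominator becomes monic after dividing by the leading coefficient 9.

Answer: s^5 + 20*s^4/3 + 202*s^3/9 + 349*s^2/9 + 30*s + 68/9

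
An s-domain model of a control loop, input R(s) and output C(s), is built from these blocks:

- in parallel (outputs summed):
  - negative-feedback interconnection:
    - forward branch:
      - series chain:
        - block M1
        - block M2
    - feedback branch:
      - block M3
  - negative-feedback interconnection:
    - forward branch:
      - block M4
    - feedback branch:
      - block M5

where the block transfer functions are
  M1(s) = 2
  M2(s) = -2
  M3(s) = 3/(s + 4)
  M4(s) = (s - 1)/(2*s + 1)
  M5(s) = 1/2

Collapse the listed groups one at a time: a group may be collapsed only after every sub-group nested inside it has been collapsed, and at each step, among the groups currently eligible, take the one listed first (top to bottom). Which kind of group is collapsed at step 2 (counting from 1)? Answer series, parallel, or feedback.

Answer: feedback

Working:
Step 1. multiply M1, M2 (series)
Step 2. apply the feedback formula to (M1*M2), M3
Step 3. feedback reduction of M4, M5
Step 4. parallel reduction of [(M1*M2)/(1+(M1*M2)*M3)], [M4/(1+M4*M5)]
At step 2 the group reduced is feedback.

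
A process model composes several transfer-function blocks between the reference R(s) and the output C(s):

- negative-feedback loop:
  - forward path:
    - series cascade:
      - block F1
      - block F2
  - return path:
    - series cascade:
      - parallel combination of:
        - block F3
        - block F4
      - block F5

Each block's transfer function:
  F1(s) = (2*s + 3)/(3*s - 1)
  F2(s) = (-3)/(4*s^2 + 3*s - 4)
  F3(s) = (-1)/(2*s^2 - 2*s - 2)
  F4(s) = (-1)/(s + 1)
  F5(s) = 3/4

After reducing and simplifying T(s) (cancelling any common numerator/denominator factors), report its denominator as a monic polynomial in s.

Reducing step by step:

1. series reduction of F1, F2 = (-6*s - 9)/(12*s^3 + 5*s^2 - 15*s + 4)
2. parallel reduction of F3, F4 = (-2*s^2 + s + 1)/(2*s^3 - 4*s - 2)
3. series reduction of (F3+F4), F5 = (-6*s^2 + 3*s + 3)/(8*s^3 - 16*s - 8)
4. apply the feedback formula to (F1*F2), ((F3+F4)*F5) = (-48*s^4 - 72*s^3 + 96*s^2 + 192*s + 72)/(96*s^6 + 40*s^5 - 312*s^4 - 108*s^3 + 236*s^2 + 11*s - 59)
That last expression is T(s), already simplified. Scaling its denominator by 1/96 (the reciprocal of the leading coefficient) yields the monic denominator.

Answer: s^6 + 5*s^5/12 - 13*s^4/4 - 9*s^3/8 + 59*s^2/24 + 11*s/96 - 59/96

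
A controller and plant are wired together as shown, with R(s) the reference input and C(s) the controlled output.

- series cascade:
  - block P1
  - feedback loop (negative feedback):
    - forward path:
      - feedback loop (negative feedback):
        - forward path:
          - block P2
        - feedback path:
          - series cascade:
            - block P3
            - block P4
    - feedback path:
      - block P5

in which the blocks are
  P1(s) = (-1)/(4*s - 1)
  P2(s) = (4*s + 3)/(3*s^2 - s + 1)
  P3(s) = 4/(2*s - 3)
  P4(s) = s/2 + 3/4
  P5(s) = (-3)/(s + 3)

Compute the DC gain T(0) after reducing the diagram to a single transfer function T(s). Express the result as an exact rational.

First reduce the diagram to T(s).

[1] reduce the series chain P3, P4, giving (2*s + 3)/(2*s - 3)
[2] reduce the feedback loop with forward P2 and return (P3*P4), giving (8*s^2 - 6*s - 9)/(6*s^3 - 3*s^2 + 23*s + 6)
[3] collapse the loop ([P2/(1+P2*(P3*P4))] forward, P5 return), giving (8*s^3 + 18*s^2 - 27*s - 27)/(6*s^4 + 15*s^3 - 10*s^2 + 93*s + 45)
[4] cascade P1, [[P2/(1+P2*(P3*P4))]/(1+[P2/(1+P2*(P3*P4))]*P5)], giving (-8*s^3 - 18*s^2 + 27*s + 27)/(24*s^5 + 54*s^4 - 55*s^3 + 382*s^2 + 87*s - 45)
Evaluating the step-4 result (the overall T(s)) at s = 0 gives T(0) = 27/(-45) = -3/5.

Answer: -3/5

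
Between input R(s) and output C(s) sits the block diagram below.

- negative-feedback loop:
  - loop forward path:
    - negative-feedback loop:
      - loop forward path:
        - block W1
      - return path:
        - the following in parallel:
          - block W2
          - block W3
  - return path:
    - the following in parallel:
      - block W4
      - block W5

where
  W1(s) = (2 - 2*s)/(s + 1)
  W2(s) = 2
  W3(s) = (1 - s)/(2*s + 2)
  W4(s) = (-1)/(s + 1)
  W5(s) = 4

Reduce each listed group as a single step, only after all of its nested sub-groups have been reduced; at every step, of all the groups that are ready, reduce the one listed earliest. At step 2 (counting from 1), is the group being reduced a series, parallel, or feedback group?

(1) parallel reduction of W2, W3
(2) close the feedback loop around W1, (W2+W3)
(3) parallel reduction of W4, W5
(4) reduce the feedback loop with forward [W1/(1+W1*(W2+W3))] and return (W4+W5)
So the answer for step 2 is feedback.

Final answer: feedback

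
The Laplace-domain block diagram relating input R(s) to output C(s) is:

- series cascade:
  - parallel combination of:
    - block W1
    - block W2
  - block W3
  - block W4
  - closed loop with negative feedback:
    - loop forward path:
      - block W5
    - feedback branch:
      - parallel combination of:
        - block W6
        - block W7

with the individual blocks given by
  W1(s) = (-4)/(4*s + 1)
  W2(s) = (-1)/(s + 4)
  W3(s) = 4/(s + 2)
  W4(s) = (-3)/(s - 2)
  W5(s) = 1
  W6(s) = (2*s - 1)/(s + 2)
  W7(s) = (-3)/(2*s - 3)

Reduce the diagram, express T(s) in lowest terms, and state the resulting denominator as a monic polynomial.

[1] parallel reduction of W1, W2 -> (-8*s - 17)/(4*s^2 + 17*s + 4)
[2] parallel reduction of W6, W7 -> (4*s^2 - 11*s - 3)/(2*s^2 + s - 6)
[3] feedback reduction of W5, (W6+W7) -> (2*s^2 + s - 6)/(6*s^2 - 10*s - 9)
[4] reduce the series chain (W1+W2), W3, W4, [W5/(1+W5*(W6+W7))] -> (192*s^2 + 120*s - 612)/(24*s^5 + 14*s^4 - 306*s^3 + 171*s^2 + 350*s + 72)
The result of step 4 is T(s) in lowest terms. Its denominator has leading coefficient 24; dividing the denominator through by 24 makes it monic.

Answer: s^5 + 7*s^4/12 - 51*s^3/4 + 57*s^2/8 + 175*s/12 + 3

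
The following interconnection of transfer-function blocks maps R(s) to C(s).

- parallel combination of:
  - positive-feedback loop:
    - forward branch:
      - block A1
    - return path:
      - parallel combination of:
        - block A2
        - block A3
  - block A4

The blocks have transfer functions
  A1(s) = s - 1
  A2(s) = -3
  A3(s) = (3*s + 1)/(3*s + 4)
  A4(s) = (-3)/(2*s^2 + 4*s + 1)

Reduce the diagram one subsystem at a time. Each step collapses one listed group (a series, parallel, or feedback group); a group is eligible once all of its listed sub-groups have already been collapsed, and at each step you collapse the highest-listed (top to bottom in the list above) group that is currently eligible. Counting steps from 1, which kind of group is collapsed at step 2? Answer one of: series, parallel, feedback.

The answer is feedback.

Reasoning:
[1] reduce the parallel group A2, A3
[2] collapse the loop (A1 forward, (A2+A3) return)
[3] combine [A1/(1-A1*(A2+A3))], A4 in parallel
So the answer for step 2 is feedback.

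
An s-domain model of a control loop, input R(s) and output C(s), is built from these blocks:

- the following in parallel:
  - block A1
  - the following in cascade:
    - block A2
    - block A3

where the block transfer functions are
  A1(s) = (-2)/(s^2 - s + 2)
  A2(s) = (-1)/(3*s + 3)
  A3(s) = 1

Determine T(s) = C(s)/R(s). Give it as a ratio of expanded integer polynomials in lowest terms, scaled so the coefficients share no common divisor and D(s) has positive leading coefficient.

The answer is (-s^2 - 5*s - 8)/(3*s^3 + 3*s + 6).

Reasoning:
Step 1: multiply A2, A3 (series), giving (-1)/(3*s + 3)
Step 2: parallel reduction of A1, (A2*A3), which is the overall transfer function T(s) = C(s)/R(s) in lowest terms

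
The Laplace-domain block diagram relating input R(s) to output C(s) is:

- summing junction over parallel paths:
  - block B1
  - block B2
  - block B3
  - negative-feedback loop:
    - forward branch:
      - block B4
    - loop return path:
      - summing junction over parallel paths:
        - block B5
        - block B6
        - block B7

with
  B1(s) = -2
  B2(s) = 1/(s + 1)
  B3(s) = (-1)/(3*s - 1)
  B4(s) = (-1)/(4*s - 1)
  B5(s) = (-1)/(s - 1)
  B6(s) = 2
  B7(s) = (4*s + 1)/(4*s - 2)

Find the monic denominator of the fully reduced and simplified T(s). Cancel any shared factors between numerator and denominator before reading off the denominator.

The answer is s^5 - 11*s^4/6 + s^3/16 + 85*s^2/48 - 47*s/48 + 7/48.

Reasoning:
Step 1: parallel reduction of B5, B6, B7 -> (12*s^2 - 19*s + 5)/(4*s^2 - 6*s + 2)
Step 2: reduce the feedback loop with forward B4 and return (B5+B6+B7) -> (-4*s^2 + 6*s - 2)/(16*s^3 - 40*s^2 + 33*s - 7)
Step 3: combine B1, B2, B3, [B4/(1+B4*(B5+B6+B7))] in parallel -> (-96*s^5 + 196*s^4 - 108*s^3 - 14*s^2 + 4*s + 2)/(48*s^5 - 88*s^4 + 3*s^3 + 85*s^2 - 47*s + 7)
T(s) is the step-3 result (common factors already cancelled). Leading coefficient of the denominator: 48. Divide through by 48 for the monic polynomial.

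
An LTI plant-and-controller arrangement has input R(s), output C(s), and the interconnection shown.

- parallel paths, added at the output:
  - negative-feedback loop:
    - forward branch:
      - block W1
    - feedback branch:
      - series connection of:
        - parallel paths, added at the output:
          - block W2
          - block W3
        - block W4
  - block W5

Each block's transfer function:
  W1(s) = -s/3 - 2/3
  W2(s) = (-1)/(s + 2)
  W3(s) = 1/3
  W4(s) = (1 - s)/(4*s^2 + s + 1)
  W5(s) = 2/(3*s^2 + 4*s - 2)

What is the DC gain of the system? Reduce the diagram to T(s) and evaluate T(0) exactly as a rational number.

First reduce the diagram to T(s).

Step 1 - reduce the parallel group W2, W3: (s - 1)/(3*s + 6)
Step 2 - reduce the series chain (W2+W3), W4: (-s^2 + 2*s - 1)/(12*s^3 + 27*s^2 + 9*s + 6)
Step 3 - apply the feedback formula to W1, ((W2+W3)*W4): (-12*s^3 - 27*s^2 - 9*s - 6)/(37*s^2 + 7*s + 10)
Step 4 - parallel reduction of [W1/(1+W1*((W2+W3)*W4))], W5: (-36*s^5 - 129*s^4 - 111*s^3 + 74*s^2 + 8*s + 32)/(111*s^4 + 169*s^3 - 16*s^2 + 26*s - 20)
The step-4 result is T(s). Setting s = 0: T(0) = 32/(-20) = -8/5.

Answer: -8/5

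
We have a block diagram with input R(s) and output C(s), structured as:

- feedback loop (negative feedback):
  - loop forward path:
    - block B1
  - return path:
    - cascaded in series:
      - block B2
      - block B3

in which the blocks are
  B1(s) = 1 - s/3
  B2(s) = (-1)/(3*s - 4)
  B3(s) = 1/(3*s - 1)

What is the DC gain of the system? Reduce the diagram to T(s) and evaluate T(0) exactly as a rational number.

Answer: 4/3

Working:
Step 1 - cascade B2, B3, giving (-1)/(9*s^2 - 15*s + 4)
Step 2 - apply the feedback formula to B1, (B2*B3), giving (-9*s^3 + 42*s^2 - 49*s + 12)/(27*s^2 - 44*s + 9)
Evaluating the step-2 result (the overall T(s)) at s = 0 gives T(0) = 12/9 = 4/3.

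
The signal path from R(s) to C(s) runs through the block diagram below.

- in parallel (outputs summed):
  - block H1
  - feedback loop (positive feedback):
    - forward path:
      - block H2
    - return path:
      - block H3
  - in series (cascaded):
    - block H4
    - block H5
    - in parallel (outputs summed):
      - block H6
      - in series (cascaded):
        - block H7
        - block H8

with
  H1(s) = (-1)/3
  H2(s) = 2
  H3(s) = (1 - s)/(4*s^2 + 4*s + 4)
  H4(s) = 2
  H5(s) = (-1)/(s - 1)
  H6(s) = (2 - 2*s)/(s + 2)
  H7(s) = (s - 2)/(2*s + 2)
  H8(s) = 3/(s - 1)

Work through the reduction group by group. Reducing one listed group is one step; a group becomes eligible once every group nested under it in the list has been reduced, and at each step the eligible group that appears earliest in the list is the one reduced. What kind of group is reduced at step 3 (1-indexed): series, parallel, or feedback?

Reducing step by step:

Step 1 - close the feedback loop around H2, H3
Step 2 - series reduction of H7, H8
Step 3 - reduce the parallel group H6, (H7*H8)
Step 4 - combine H4, H5, (H6+(H7*H8)) in series
Step 5 - sum the parallel branches H1, [H2/(1-H2*H3)], (H4*H5*(H6+(H7*H8)))
Step 3: parallel.

Answer: parallel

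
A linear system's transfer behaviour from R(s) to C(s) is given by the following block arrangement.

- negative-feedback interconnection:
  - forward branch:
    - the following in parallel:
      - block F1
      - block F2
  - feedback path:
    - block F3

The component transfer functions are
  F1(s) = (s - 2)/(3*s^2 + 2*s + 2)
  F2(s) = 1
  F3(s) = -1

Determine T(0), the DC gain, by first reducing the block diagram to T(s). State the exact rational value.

Step 1 - parallel reduction of F1, F2, giving (3*s^2 + 3*s)/(3*s^2 + 2*s + 2)
Step 2 - close the feedback loop around (F1+F2), F3, giving (-3*s^2 - 3*s)/(s - 2)
That last expression is T(s); at s = 0 only the constant terms survive, so T(0) = 0/(-2) = 0.

Therefore the answer is 0.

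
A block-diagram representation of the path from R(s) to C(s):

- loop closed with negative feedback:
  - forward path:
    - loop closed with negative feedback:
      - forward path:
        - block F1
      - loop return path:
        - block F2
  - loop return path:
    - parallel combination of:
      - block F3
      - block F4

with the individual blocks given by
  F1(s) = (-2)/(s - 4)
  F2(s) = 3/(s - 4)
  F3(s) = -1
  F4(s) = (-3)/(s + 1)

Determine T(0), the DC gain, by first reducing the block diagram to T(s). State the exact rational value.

1. apply the feedback formula to F1, F2: (8 - 2*s)/(s^2 - 8*s + 10)
2. parallel reduction of F3, F4: (-s - 4)/(s + 1)
3. apply the feedback formula to [F1/(1+F1*F2)], (F3+F4): (-2*s^2 + 6*s + 8)/(s^3 - 5*s^2 + 2*s - 22)
Step 3 gives the overall T(s). Then T(0) = 8/(-22) = -4/11.

Answer: -4/11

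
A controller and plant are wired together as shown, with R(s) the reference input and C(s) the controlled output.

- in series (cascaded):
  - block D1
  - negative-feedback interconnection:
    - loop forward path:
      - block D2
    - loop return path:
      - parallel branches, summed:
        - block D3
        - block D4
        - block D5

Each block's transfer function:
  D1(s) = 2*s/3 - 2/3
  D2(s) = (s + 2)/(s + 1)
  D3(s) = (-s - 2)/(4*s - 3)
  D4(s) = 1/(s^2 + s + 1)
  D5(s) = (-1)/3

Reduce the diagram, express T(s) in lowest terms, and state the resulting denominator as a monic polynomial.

Step 1. combine D3, D4, D5 in parallel: (-7*s^3 - 10*s^2 + 2*s - 12)/(12*s^3 + 3*s^2 + 3*s - 9)
Step 2. feedback reduction of D2, (D3+D4+D5): (12*s^4 + 27*s^3 + 9*s^2 - 3*s - 18)/(5*s^4 - 9*s^3 - 12*s^2 - 14*s - 33)
Step 3. reduce the series chain D1, [D2/(1+D2*(D3+D4+D5))]: (8*s^5 + 10*s^4 - 12*s^3 - 8*s^2 - 10*s + 12)/(5*s^4 - 9*s^3 - 12*s^2 - 14*s - 33)
Step 3 gives the fully reduced T(s), with no common factor left to cancel. The denominator's leading coefficient is 5, so divide each of its coefficients by 5 to get the monic form.

Final answer: s^4 - 9*s^3/5 - 12*s^2/5 - 14*s/5 - 33/5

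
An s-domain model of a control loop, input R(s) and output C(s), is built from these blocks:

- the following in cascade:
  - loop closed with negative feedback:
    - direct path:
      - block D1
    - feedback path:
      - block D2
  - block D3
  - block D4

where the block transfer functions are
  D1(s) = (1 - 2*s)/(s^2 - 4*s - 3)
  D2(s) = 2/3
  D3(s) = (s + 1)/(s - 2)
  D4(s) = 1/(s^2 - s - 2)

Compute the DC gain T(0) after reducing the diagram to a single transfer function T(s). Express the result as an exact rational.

Answer: -3/28

Working:
1. feedback reduction of D1, D2: (3 - 6*s)/(3*s^2 - 16*s - 7)
2. series reduction of [D1/(1+D1*D2)], D3, D4: (3 - 6*s)/(3*s^4 - 28*s^3 + 69*s^2 - 36*s - 28)
That last expression is T(s); at s = 0 only the constant terms survive, so T(0) = 3/(-28) = -3/28.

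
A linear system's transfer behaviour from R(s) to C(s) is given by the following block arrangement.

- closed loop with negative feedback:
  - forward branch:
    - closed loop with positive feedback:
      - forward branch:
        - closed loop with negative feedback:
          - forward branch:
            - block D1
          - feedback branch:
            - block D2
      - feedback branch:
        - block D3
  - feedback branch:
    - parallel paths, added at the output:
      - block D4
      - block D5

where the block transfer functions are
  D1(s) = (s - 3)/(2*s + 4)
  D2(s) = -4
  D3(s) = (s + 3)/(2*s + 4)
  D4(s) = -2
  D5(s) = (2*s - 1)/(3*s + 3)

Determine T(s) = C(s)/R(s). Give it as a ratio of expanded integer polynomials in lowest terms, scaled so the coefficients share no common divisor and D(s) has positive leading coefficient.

Reducing step by step:

[1] feedback reduction of D1, D2: (3 - s)/(2*s - 16)
[2] reduce the feedback loop with forward [D1/(1+D1*D2)] and return D3: (-2*s^2 + 2*s + 12)/(5*s^2 - 24*s - 73)
[3] sum the parallel branches D4, D5: (-4*s - 7)/(3*s + 3)
[4] close the feedback loop around [[D1/(1+D1*D2)]/(1-[D1/(1+D1*D2)]*D3)], (D4+D5): this yields T(s), and no further normalization is needed

Answer: (-6*s^3 + 42*s + 36)/(23*s^3 - 51*s^2 - 353*s - 303)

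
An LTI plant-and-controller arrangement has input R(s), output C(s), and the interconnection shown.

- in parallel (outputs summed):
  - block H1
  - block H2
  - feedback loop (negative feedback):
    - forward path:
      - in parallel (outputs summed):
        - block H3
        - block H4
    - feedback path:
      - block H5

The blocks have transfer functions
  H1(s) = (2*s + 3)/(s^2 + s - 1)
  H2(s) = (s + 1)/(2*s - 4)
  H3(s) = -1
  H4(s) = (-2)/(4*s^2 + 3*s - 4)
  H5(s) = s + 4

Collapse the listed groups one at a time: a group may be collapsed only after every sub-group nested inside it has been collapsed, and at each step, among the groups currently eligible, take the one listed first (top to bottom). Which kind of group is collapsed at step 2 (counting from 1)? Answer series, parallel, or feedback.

The answer is feedback.

Reasoning:
Step 1. reduce the parallel group H3, H4
Step 2. reduce the feedback loop with forward (H3+H4) and return H5
Step 3. combine H1, H2, [(H3+H4)/(1+(H3+H4)*H5)] in parallel
Step 2: feedback.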